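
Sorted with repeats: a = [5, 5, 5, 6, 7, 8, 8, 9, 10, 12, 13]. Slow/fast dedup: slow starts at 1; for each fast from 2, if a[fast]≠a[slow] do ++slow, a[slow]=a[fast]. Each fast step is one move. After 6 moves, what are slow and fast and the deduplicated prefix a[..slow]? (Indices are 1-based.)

slow=1 fast=2: a[fast]=5=a[slow] dup, fast++
slow=1 fast=3: a[fast]=5=a[slow] dup, fast++
slow=1 fast=4: a[fast]=6≠a[slow]=5 write a[2]=6, slow++,fast++
slow=2 fast=5: a[fast]=7≠a[slow]=6 write a[3]=7, slow++,fast++
slow=3 fast=6: a[fast]=8≠a[slow]=7 write a[4]=8, slow++,fast++
slow=4 fast=7: a[fast]=8=a[slow] dup, fast++

slow=4, fast=8, prefix=[5, 6, 7, 8]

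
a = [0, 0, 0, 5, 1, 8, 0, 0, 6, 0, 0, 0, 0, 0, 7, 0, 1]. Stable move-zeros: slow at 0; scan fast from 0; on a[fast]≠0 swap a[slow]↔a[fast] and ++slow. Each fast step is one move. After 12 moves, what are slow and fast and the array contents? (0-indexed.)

slow=4, fast=12, a=[5, 1, 8, 6, 0, 0, 0, 0, 0, 0, 0, 0, 0, 0, 7, 0, 1]

slow=0 fast=0: a[fast]=0, fast++
slow=0 fast=1: a[fast]=0, fast++
slow=0 fast=2: a[fast]=0, fast++
slow=0 fast=3: a[fast]=5≠0 swap→a[0]=5, slow++,fast++
slow=1 fast=4: a[fast]=1≠0 swap→a[1]=1, slow++,fast++
slow=2 fast=5: a[fast]=8≠0 swap→a[2]=8, slow++,fast++
slow=3 fast=6: a[fast]=0, fast++
slow=3 fast=7: a[fast]=0, fast++
slow=3 fast=8: a[fast]=6≠0 swap→a[3]=6, slow++,fast++
slow=4 fast=9: a[fast]=0, fast++
slow=4 fast=10: a[fast]=0, fast++
slow=4 fast=11: a[fast]=0, fast++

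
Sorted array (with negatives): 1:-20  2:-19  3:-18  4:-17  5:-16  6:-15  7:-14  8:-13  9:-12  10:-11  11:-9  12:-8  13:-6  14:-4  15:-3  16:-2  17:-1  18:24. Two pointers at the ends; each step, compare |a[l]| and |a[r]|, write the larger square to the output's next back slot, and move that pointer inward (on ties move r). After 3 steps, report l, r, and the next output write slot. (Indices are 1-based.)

l=3, r=17, next write slot=15

l=1 r=18: |-20|<=|24| out[18]=576, r--
l=1 r=17: |-20|>|-1| out[17]=400, l++
l=2 r=17: |-19|>|-1| out[16]=361, l++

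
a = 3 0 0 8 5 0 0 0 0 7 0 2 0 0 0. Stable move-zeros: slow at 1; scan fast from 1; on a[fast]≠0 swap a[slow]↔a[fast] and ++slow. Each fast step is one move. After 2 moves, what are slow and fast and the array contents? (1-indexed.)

slow=2, fast=3, a=[3, 0, 0, 8, 5, 0, 0, 0, 0, 7, 0, 2, 0, 0, 0]

slow=1 fast=1: a[fast]=3≠0 swap→a[1]=3, slow++,fast++
slow=2 fast=2: a[fast]=0, fast++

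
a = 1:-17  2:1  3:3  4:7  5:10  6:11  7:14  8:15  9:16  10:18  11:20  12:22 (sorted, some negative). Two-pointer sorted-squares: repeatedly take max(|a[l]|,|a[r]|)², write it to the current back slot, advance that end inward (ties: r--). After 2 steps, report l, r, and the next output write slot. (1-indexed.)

l=1, r=10, next write slot=10

[1,12] |-17|<=|22| out[12]=484 → r--
[1,11] |-17|<=|20| out[11]=400 → r--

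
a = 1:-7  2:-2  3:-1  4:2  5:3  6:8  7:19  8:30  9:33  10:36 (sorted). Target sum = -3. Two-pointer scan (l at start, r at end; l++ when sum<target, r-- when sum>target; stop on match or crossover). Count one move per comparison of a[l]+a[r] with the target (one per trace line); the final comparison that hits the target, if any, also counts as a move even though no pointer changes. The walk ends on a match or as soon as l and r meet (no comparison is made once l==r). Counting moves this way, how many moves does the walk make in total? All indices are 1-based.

[1,10] -7+36=29 >-3 → r--
[1,9] -7+33=26 >-3 → r--
[1,8] -7+30=23 >-3 → r--
[1,7] -7+19=12 >-3 → r--
[1,6] -7+8=1 >-3 → r--
[1,5] -7+3=-4 <-3 → l++
[2,5] -2+3=1 >-3 → r--
[2,4] -2+2=0 >-3 → r--
[2,3] -2+-1=-3 → found

9 moves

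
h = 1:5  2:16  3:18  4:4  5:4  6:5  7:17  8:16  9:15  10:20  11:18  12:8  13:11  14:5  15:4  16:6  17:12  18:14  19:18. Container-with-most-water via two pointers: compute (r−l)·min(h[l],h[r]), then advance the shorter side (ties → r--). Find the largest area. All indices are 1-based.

[1,19] min(5,18)*18=90 best=90 * → l++
[2,19] min(16,18)*17=272 best=272 * → l++
[3,19] min(18,18)*16=288 best=288 * → r--
[3,18] min(18,14)*15=210 best=288 → r--
[3,17] min(18,12)*14=168 best=288 → r--
[3,16] min(18,6)*13=78 best=288 → r--
[3,15] min(18,4)*12=48 best=288 → r--
[3,14] min(18,5)*11=55 best=288 → r--
[3,13] min(18,11)*10=110 best=288 → r--
[3,12] min(18,8)*9=72 best=288 → r--
[3,11] min(18,18)*8=144 best=288 → r--
[3,10] min(18,20)*7=126 best=288 → l++
[4,10] min(4,20)*6=24 best=288 → l++
[5,10] min(4,20)*5=20 best=288 → l++
[6,10] min(5,20)*4=20 best=288 → l++
[7,10] min(17,20)*3=51 best=288 → l++
[8,10] min(16,20)*2=32 best=288 → l++
[9,10] min(15,20)*1=15 best=288 → l++

max area = 288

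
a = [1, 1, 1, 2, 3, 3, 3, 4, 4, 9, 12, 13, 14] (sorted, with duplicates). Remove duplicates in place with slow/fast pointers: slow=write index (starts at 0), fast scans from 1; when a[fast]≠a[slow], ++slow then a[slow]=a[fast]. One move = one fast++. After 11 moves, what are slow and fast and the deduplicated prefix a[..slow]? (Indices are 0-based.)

slow=6, fast=12, prefix=[1, 2, 3, 4, 9, 12, 13]

(s=0,f=1) a[fast]=1=a[slow] dup → fast++
(s=0,f=2) a[fast]=1=a[slow] dup → fast++
(s=0,f=3) a[fast]=2≠a[slow]=1 write a[1]=2 → slow++,fast++
(s=1,f=4) a[fast]=3≠a[slow]=2 write a[2]=3 → slow++,fast++
(s=2,f=5) a[fast]=3=a[slow] dup → fast++
(s=2,f=6) a[fast]=3=a[slow] dup → fast++
(s=2,f=7) a[fast]=4≠a[slow]=3 write a[3]=4 → slow++,fast++
(s=3,f=8) a[fast]=4=a[slow] dup → fast++
(s=3,f=9) a[fast]=9≠a[slow]=4 write a[4]=9 → slow++,fast++
(s=4,f=10) a[fast]=12≠a[slow]=9 write a[5]=12 → slow++,fast++
(s=5,f=11) a[fast]=13≠a[slow]=12 write a[6]=13 → slow++,fast++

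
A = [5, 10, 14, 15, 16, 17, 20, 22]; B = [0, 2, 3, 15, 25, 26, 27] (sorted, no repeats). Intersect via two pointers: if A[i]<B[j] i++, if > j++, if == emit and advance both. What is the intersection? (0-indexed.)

intersection = [15]

i=0 j=0: 5>0, j++
i=0 j=1: 5>2, j++
i=0 j=2: 5>3, j++
i=0 j=3: 5<15, i++
i=1 j=3: 10<15, i++
i=2 j=3: 14<15, i++
i=3 j=3: 15==15 emit, i++,j++
i=4 j=4: 16<25, i++
i=5 j=4: 17<25, i++
i=6 j=4: 20<25, i++
i=7 j=4: 22<25, i++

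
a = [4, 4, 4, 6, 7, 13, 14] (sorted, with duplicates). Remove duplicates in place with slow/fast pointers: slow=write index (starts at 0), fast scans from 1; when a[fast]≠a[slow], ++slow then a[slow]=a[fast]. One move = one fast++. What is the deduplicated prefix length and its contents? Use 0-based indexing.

slow=0 fast=1: a[fast]=4=a[slow] dup, fast++
slow=0 fast=2: a[fast]=4=a[slow] dup, fast++
slow=0 fast=3: a[fast]=6≠a[slow]=4 write a[1]=6, slow++,fast++
slow=1 fast=4: a[fast]=7≠a[slow]=6 write a[2]=7, slow++,fast++
slow=2 fast=5: a[fast]=13≠a[slow]=7 write a[3]=13, slow++,fast++
slow=3 fast=6: a[fast]=14≠a[slow]=13 write a[4]=14, slow++,fast++

length 5; prefix = [4, 6, 7, 13, 14]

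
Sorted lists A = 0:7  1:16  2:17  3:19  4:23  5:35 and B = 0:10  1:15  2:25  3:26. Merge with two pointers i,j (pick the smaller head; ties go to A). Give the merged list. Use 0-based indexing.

[i=0,j=0] A[i]=7<=B[j]=10 take 7 → i++
[i=1,j=0] A[i]=16>B[j]=10 take 10 → j++
[i=1,j=1] A[i]=16>B[j]=15 take 15 → j++
[i=1,j=2] A[i]=16<=B[j]=25 take 16 → i++
[i=2,j=2] A[i]=17<=B[j]=25 take 17 → i++
[i=3,j=2] A[i]=19<=B[j]=25 take 19 → i++
[i=4,j=2] A[i]=23<=B[j]=25 take 23 → i++
[i=5,j=2] A[i]=35>B[j]=25 take 25 → j++
[i=5,j=3] A[i]=35>B[j]=26 take 26 → j++
[i=5,j=4] B done, take A[i]=35 → i++

[7, 10, 15, 16, 17, 19, 23, 25, 26, 35]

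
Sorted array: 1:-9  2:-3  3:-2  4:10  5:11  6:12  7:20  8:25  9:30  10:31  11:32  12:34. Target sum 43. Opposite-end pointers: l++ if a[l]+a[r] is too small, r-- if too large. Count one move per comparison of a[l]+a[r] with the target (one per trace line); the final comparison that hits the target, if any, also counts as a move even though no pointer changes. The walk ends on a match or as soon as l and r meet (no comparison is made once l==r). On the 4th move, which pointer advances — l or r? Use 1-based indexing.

[1,12] -9+34=25 <43 → l++
[2,12] -3+34=31 <43 → l++
[3,12] -2+34=32 <43 → l++
[4,12] 10+34=44 >43 → r--

r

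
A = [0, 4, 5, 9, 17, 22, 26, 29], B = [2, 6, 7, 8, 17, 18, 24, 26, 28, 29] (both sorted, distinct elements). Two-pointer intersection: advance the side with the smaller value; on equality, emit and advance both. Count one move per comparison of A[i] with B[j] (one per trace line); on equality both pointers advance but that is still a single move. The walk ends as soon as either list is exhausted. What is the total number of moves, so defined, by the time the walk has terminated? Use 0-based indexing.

15 moves

i=0 j=0: 0<2, i++
i=1 j=0: 4>2, j++
i=1 j=1: 4<6, i++
i=2 j=1: 5<6, i++
i=3 j=1: 9>6, j++
i=3 j=2: 9>7, j++
i=3 j=3: 9>8, j++
i=3 j=4: 9<17, i++
i=4 j=4: 17==17 emit, i++,j++
i=5 j=5: 22>18, j++
i=5 j=6: 22<24, i++
i=6 j=6: 26>24, j++
i=6 j=7: 26==26 emit, i++,j++
i=7 j=8: 29>28, j++
i=7 j=9: 29==29 emit, i++,j++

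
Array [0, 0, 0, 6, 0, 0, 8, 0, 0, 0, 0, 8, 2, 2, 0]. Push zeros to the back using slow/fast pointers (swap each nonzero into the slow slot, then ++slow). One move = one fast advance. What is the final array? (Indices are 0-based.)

(s=0,f=0) a[fast]=0 → fast++
(s=0,f=1) a[fast]=0 → fast++
(s=0,f=2) a[fast]=0 → fast++
(s=0,f=3) a[fast]=6≠0 swap→a[0]=6 → slow++,fast++
(s=1,f=4) a[fast]=0 → fast++
(s=1,f=5) a[fast]=0 → fast++
(s=1,f=6) a[fast]=8≠0 swap→a[1]=8 → slow++,fast++
(s=2,f=7) a[fast]=0 → fast++
(s=2,f=8) a[fast]=0 → fast++
(s=2,f=9) a[fast]=0 → fast++
(s=2,f=10) a[fast]=0 → fast++
(s=2,f=11) a[fast]=8≠0 swap→a[2]=8 → slow++,fast++
(s=3,f=12) a[fast]=2≠0 swap→a[3]=2 → slow++,fast++
(s=4,f=13) a[fast]=2≠0 swap→a[4]=2 → slow++,fast++
(s=5,f=14) a[fast]=0 → fast++

[6, 8, 8, 2, 2, 0, 0, 0, 0, 0, 0, 0, 0, 0, 0]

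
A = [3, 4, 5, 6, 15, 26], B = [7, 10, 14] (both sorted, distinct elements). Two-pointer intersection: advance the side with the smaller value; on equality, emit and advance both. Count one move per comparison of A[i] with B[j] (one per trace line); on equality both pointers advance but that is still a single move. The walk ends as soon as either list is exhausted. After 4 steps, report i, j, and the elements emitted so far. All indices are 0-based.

i=0 j=0: 3<7, i++
i=1 j=0: 4<7, i++
i=2 j=0: 5<7, i++
i=3 j=0: 6<7, i++

i=4, j=0, emitted=[]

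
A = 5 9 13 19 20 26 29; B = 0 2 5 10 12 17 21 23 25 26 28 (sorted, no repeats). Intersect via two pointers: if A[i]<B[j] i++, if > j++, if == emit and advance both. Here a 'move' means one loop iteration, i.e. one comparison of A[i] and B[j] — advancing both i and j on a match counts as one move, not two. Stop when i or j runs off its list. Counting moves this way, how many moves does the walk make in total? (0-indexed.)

15 moves

i=0 j=0: 5>0, j++
i=0 j=1: 5>2, j++
i=0 j=2: 5==5 emit, i++,j++
i=1 j=3: 9<10, i++
i=2 j=3: 13>10, j++
i=2 j=4: 13>12, j++
i=2 j=5: 13<17, i++
i=3 j=5: 19>17, j++
i=3 j=6: 19<21, i++
i=4 j=6: 20<21, i++
i=5 j=6: 26>21, j++
i=5 j=7: 26>23, j++
i=5 j=8: 26>25, j++
i=5 j=9: 26==26 emit, i++,j++
i=6 j=10: 29>28, j++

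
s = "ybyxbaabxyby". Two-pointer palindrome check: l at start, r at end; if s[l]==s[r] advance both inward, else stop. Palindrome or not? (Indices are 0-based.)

palindrome

[0,11] 'y'=='y' → l++,r--
[1,10] 'b'=='b' → l++,r--
[2,9] 'y'=='y' → l++,r--
[3,8] 'x'=='x' → l++,r--
[4,7] 'b'=='b' → l++,r--
[5,6] 'a'=='a' → l++,r--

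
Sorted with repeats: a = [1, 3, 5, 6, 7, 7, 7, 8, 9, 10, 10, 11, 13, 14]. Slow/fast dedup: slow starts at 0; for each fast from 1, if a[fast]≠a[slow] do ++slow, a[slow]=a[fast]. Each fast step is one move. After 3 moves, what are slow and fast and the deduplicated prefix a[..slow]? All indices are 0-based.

slow=0 fast=1: a[fast]=3≠a[slow]=1 write a[1]=3, slow++,fast++
slow=1 fast=2: a[fast]=5≠a[slow]=3 write a[2]=5, slow++,fast++
slow=2 fast=3: a[fast]=6≠a[slow]=5 write a[3]=6, slow++,fast++

slow=3, fast=4, prefix=[1, 3, 5, 6]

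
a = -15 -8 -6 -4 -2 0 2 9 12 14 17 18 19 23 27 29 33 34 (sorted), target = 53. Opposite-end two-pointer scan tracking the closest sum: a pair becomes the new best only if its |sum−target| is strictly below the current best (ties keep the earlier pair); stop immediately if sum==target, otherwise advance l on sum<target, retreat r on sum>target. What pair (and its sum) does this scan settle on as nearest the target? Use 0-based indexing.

pair (19, 34) with sum 53 (|Δ|=0)

[0,17] -15+34=19 d=34 * → l++
[1,17] -8+34=26 d=27 * → l++
[2,17] -6+34=28 d=25 * → l++
[3,17] -4+34=30 d=23 * → l++
[4,17] -2+34=32 d=21 * → l++
[5,17] 0+34=34 d=19 * → l++
[6,17] 2+34=36 d=17 * → l++
[7,17] 9+34=43 d=10 * → l++
[8,17] 12+34=46 d=7 * → l++
[9,17] 14+34=48 d=5 * → l++
[10,17] 17+34=51 d=2 * → l++
[11,17] 18+34=52 d=1 * → l++
[12,17] 19+34=53 d=0 * → stop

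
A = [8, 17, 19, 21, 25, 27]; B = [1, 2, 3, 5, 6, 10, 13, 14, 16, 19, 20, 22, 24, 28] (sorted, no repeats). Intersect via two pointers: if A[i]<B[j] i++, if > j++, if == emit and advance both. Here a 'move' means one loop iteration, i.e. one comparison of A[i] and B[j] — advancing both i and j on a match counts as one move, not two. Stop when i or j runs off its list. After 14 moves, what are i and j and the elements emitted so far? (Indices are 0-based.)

[i=0,j=0] 8>1 → j++
[i=0,j=1] 8>2 → j++
[i=0,j=2] 8>3 → j++
[i=0,j=3] 8>5 → j++
[i=0,j=4] 8>6 → j++
[i=0,j=5] 8<10 → i++
[i=1,j=5] 17>10 → j++
[i=1,j=6] 17>13 → j++
[i=1,j=7] 17>14 → j++
[i=1,j=8] 17>16 → j++
[i=1,j=9] 17<19 → i++
[i=2,j=9] 19==19 emit → i++,j++
[i=3,j=10] 21>20 → j++
[i=3,j=11] 21<22 → i++

i=4, j=11, emitted=[19]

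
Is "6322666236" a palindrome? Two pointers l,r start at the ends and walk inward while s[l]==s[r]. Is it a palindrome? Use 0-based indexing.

not a palindrome (mismatch at 3,6)

l=0 r=9: '6'=='6', l++,r--
l=1 r=8: '3'=='3', l++,r--
l=2 r=7: '2'=='2', l++,r--
l=3 r=6: '2'!='6', stop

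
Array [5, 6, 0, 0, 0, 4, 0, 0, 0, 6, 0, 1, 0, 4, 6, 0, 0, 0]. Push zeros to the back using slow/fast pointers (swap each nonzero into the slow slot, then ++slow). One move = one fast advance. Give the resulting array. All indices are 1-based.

[5, 6, 4, 6, 1, 4, 6, 0, 0, 0, 0, 0, 0, 0, 0, 0, 0, 0]

(s=1,f=1) a[fast]=5≠0 swap→a[1]=5 → slow++,fast++
(s=2,f=2) a[fast]=6≠0 swap→a[2]=6 → slow++,fast++
(s=3,f=3) a[fast]=0 → fast++
(s=3,f=4) a[fast]=0 → fast++
(s=3,f=5) a[fast]=0 → fast++
(s=3,f=6) a[fast]=4≠0 swap→a[3]=4 → slow++,fast++
(s=4,f=7) a[fast]=0 → fast++
(s=4,f=8) a[fast]=0 → fast++
(s=4,f=9) a[fast]=0 → fast++
(s=4,f=10) a[fast]=6≠0 swap→a[4]=6 → slow++,fast++
(s=5,f=11) a[fast]=0 → fast++
(s=5,f=12) a[fast]=1≠0 swap→a[5]=1 → slow++,fast++
(s=6,f=13) a[fast]=0 → fast++
(s=6,f=14) a[fast]=4≠0 swap→a[6]=4 → slow++,fast++
(s=7,f=15) a[fast]=6≠0 swap→a[7]=6 → slow++,fast++
(s=8,f=16) a[fast]=0 → fast++
(s=8,f=17) a[fast]=0 → fast++
(s=8,f=18) a[fast]=0 → fast++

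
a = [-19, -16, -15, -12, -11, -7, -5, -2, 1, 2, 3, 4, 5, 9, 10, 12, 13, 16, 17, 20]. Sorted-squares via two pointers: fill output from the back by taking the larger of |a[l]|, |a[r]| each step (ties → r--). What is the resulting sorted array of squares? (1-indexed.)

[1, 4, 4, 9, 16, 25, 25, 49, 81, 100, 121, 144, 144, 169, 225, 256, 256, 289, 361, 400]

[1,20] |-19|<=|20| out[20]=400 → r--
[1,19] |-19|>|17| out[19]=361 → l++
[2,19] |-16|<=|17| out[18]=289 → r--
[2,18] |-16|<=|16| out[17]=256 → r--
[2,17] |-16|>|13| out[16]=256 → l++
[3,17] |-15|>|13| out[15]=225 → l++
[4,17] |-12|<=|13| out[14]=169 → r--
[4,16] |-12|<=|12| out[13]=144 → r--
[4,15] |-12|>|10| out[12]=144 → l++
[5,15] |-11|>|10| out[11]=121 → l++
[6,15] |-7|<=|10| out[10]=100 → r--
[6,14] |-7|<=|9| out[9]=81 → r--
[6,13] |-7|>|5| out[8]=49 → l++
[7,13] |-5|<=|5| out[7]=25 → r--
[7,12] |-5|>|4| out[6]=25 → l++
[8,12] |-2|<=|4| out[5]=16 → r--
[8,11] |-2|<=|3| out[4]=9 → r--
[8,10] |-2|<=|2| out[3]=4 → r--
[8,9] |-2|>|1| out[2]=4 → l++
[9,9] |1|<=|1| out[1]=1 → r--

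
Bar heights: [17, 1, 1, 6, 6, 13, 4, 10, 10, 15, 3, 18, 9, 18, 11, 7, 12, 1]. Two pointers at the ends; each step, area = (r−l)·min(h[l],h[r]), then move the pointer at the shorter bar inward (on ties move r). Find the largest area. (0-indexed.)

[0,17] min(17,1)*17=17 best=17 * → r--
[0,16] min(17,12)*16=192 best=192 * → r--
[0,15] min(17,7)*15=105 best=192 → r--
[0,14] min(17,11)*14=154 best=192 → r--
[0,13] min(17,18)*13=221 best=221 * → l++
[1,13] min(1,18)*12=12 best=221 → l++
[2,13] min(1,18)*11=11 best=221 → l++
[3,13] min(6,18)*10=60 best=221 → l++
[4,13] min(6,18)*9=54 best=221 → l++
[5,13] min(13,18)*8=104 best=221 → l++
[6,13] min(4,18)*7=28 best=221 → l++
[7,13] min(10,18)*6=60 best=221 → l++
[8,13] min(10,18)*5=50 best=221 → l++
[9,13] min(15,18)*4=60 best=221 → l++
[10,13] min(3,18)*3=9 best=221 → l++
[11,13] min(18,18)*2=36 best=221 → r--
[11,12] min(18,9)*1=9 best=221 → r--

max area = 221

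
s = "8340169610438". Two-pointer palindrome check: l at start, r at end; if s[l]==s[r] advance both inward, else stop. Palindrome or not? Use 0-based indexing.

l=0 r=12: '8'=='8', l++,r--
l=1 r=11: '3'=='3', l++,r--
l=2 r=10: '4'=='4', l++,r--
l=3 r=9: '0'=='0', l++,r--
l=4 r=8: '1'=='1', l++,r--
l=5 r=7: '6'=='6', l++,r--

palindrome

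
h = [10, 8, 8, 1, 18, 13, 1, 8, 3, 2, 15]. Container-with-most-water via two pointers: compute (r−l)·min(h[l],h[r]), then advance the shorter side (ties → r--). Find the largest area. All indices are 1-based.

[1,11] min(10,15)*10=100 best=100 * → l++
[2,11] min(8,15)*9=72 best=100 → l++
[3,11] min(8,15)*8=64 best=100 → l++
[4,11] min(1,15)*7=7 best=100 → l++
[5,11] min(18,15)*6=90 best=100 → r--
[5,10] min(18,2)*5=10 best=100 → r--
[5,9] min(18,3)*4=12 best=100 → r--
[5,8] min(18,8)*3=24 best=100 → r--
[5,7] min(18,1)*2=2 best=100 → r--
[5,6] min(18,13)*1=13 best=100 → r--

max area = 100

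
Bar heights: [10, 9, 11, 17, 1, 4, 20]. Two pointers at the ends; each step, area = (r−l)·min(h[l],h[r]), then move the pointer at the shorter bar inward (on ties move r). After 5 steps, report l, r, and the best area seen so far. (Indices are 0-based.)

l=5, r=6, best area=60

l=0 r=6: min(10,20)*6=60 best=60 *, l++
l=1 r=6: min(9,20)*5=45 best=60, l++
l=2 r=6: min(11,20)*4=44 best=60, l++
l=3 r=6: min(17,20)*3=51 best=60, l++
l=4 r=6: min(1,20)*2=2 best=60, l++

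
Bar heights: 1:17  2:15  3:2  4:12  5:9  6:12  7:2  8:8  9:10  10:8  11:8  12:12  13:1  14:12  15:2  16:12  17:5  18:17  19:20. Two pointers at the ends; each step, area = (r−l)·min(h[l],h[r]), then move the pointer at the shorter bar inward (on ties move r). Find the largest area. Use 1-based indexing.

l=1 r=19: min(17,20)*18=306 best=306 *, l++
l=2 r=19: min(15,20)*17=255 best=306, l++
l=3 r=19: min(2,20)*16=32 best=306, l++
l=4 r=19: min(12,20)*15=180 best=306, l++
l=5 r=19: min(9,20)*14=126 best=306, l++
l=6 r=19: min(12,20)*13=156 best=306, l++
l=7 r=19: min(2,20)*12=24 best=306, l++
l=8 r=19: min(8,20)*11=88 best=306, l++
l=9 r=19: min(10,20)*10=100 best=306, l++
l=10 r=19: min(8,20)*9=72 best=306, l++
l=11 r=19: min(8,20)*8=64 best=306, l++
l=12 r=19: min(12,20)*7=84 best=306, l++
l=13 r=19: min(1,20)*6=6 best=306, l++
l=14 r=19: min(12,20)*5=60 best=306, l++
l=15 r=19: min(2,20)*4=8 best=306, l++
l=16 r=19: min(12,20)*3=36 best=306, l++
l=17 r=19: min(5,20)*2=10 best=306, l++
l=18 r=19: min(17,20)*1=17 best=306, l++

max area = 306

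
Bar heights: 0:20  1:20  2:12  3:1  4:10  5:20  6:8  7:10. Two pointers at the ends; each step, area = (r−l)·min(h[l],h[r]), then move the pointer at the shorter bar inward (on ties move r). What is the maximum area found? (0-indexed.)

l=0 r=7: min(20,10)*7=70 best=70 *, r--
l=0 r=6: min(20,8)*6=48 best=70, r--
l=0 r=5: min(20,20)*5=100 best=100 *, r--
l=0 r=4: min(20,10)*4=40 best=100, r--
l=0 r=3: min(20,1)*3=3 best=100, r--
l=0 r=2: min(20,12)*2=24 best=100, r--
l=0 r=1: min(20,20)*1=20 best=100, r--

max area = 100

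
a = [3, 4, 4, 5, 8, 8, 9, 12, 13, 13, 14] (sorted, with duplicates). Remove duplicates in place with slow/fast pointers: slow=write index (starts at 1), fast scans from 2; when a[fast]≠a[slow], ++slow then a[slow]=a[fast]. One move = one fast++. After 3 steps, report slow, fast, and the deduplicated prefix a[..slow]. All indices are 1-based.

slow=3, fast=5, prefix=[3, 4, 5]

slow=1 fast=2: a[fast]=4≠a[slow]=3 write a[2]=4, slow++,fast++
slow=2 fast=3: a[fast]=4=a[slow] dup, fast++
slow=2 fast=4: a[fast]=5≠a[slow]=4 write a[3]=5, slow++,fast++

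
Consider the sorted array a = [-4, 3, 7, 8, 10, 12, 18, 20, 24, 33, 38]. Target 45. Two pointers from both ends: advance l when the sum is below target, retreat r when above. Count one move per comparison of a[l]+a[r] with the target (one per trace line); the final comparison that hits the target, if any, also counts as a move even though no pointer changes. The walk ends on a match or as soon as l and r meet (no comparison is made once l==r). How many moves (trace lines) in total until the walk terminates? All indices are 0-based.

3 moves

[0,10] -4+38=34 <45 → l++
[1,10] 3+38=41 <45 → l++
[2,10] 7+38=45 → found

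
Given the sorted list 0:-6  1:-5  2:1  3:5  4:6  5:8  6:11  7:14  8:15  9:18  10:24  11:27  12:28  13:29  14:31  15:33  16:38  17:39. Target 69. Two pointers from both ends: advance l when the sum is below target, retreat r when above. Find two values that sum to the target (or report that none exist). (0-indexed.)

[0,17] -6+39=33 <69 → l++
[1,17] -5+39=34 <69 → l++
[2,17] 1+39=40 <69 → l++
[3,17] 5+39=44 <69 → l++
[4,17] 6+39=45 <69 → l++
[5,17] 8+39=47 <69 → l++
[6,17] 11+39=50 <69 → l++
[7,17] 14+39=53 <69 → l++
[8,17] 15+39=54 <69 → l++
[9,17] 18+39=57 <69 → l++
[10,17] 24+39=63 <69 → l++
[11,17] 27+39=66 <69 → l++
[12,17] 28+39=67 <69 → l++
[13,17] 29+39=68 <69 → l++
[14,17] 31+39=70 >69 → r--
[14,16] 31+38=69 → found

(31, 38)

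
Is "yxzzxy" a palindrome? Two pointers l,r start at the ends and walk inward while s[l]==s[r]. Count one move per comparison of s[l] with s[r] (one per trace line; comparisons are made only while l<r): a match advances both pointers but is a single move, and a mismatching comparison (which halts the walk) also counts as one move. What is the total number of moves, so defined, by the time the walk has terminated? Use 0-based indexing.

[0,5] 'y'=='y' → l++,r--
[1,4] 'x'=='x' → l++,r--
[2,3] 'z'=='z' → l++,r--

3 moves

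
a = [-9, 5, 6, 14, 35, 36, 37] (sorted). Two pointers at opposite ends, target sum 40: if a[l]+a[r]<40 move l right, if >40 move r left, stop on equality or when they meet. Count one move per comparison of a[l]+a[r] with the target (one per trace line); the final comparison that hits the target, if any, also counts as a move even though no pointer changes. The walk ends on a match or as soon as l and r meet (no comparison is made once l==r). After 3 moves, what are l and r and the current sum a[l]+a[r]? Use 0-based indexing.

[0,6] -9+37=28 <40 → l++
[1,6] 5+37=42 >40 → r--
[1,5] 5+36=41 >40 → r--

l=1, r=4, sum=40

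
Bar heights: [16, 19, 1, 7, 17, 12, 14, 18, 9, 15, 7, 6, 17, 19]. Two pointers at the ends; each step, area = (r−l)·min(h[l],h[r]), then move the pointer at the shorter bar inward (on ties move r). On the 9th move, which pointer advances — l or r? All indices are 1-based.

r

l=1 r=14: min(16,19)*13=208 best=208 *, l++
l=2 r=14: min(19,19)*12=228 best=228 *, r--
l=2 r=13: min(19,17)*11=187 best=228, r--
l=2 r=12: min(19,6)*10=60 best=228, r--
l=2 r=11: min(19,7)*9=63 best=228, r--
l=2 r=10: min(19,15)*8=120 best=228, r--
l=2 r=9: min(19,9)*7=63 best=228, r--
l=2 r=8: min(19,18)*6=108 best=228, r--
l=2 r=7: min(19,14)*5=70 best=228, r--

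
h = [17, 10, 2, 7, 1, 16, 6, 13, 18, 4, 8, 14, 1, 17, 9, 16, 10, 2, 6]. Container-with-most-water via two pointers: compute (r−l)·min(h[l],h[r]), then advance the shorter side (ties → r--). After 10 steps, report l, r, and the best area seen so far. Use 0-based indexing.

[0,18] min(17,6)*18=108 best=108 * → r--
[0,17] min(17,2)*17=34 best=108 → r--
[0,16] min(17,10)*16=160 best=160 * → r--
[0,15] min(17,16)*15=240 best=240 * → r--
[0,14] min(17,9)*14=126 best=240 → r--
[0,13] min(17,17)*13=221 best=240 → r--
[0,12] min(17,1)*12=12 best=240 → r--
[0,11] min(17,14)*11=154 best=240 → r--
[0,10] min(17,8)*10=80 best=240 → r--
[0,9] min(17,4)*9=36 best=240 → r--

l=0, r=8, best area=240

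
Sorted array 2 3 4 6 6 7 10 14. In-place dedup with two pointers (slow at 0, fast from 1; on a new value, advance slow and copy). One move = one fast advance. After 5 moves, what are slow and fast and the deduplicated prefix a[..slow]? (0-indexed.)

slow=4, fast=6, prefix=[2, 3, 4, 6, 7]

(s=0,f=1) a[fast]=3≠a[slow]=2 write a[1]=3 → slow++,fast++
(s=1,f=2) a[fast]=4≠a[slow]=3 write a[2]=4 → slow++,fast++
(s=2,f=3) a[fast]=6≠a[slow]=4 write a[3]=6 → slow++,fast++
(s=3,f=4) a[fast]=6=a[slow] dup → fast++
(s=3,f=5) a[fast]=7≠a[slow]=6 write a[4]=7 → slow++,fast++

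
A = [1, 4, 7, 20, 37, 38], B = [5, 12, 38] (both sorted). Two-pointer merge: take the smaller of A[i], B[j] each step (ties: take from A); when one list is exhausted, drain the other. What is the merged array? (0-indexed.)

[i=0,j=0] A[i]=1<=B[j]=5 take 1 → i++
[i=1,j=0] A[i]=4<=B[j]=5 take 4 → i++
[i=2,j=0] A[i]=7>B[j]=5 take 5 → j++
[i=2,j=1] A[i]=7<=B[j]=12 take 7 → i++
[i=3,j=1] A[i]=20>B[j]=12 take 12 → j++
[i=3,j=2] A[i]=20<=B[j]=38 take 20 → i++
[i=4,j=2] A[i]=37<=B[j]=38 take 37 → i++
[i=5,j=2] A[i]=38<=B[j]=38 take 38 → i++
[i=6,j=2] A done, take B[j]=38 → j++

[1, 4, 5, 7, 12, 20, 37, 38, 38]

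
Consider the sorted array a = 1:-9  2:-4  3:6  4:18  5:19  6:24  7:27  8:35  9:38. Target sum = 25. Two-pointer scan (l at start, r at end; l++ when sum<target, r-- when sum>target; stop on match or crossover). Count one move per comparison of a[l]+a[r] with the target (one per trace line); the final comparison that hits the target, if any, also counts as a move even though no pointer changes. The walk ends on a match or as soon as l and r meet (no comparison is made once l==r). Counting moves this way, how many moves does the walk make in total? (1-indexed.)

7 moves

l=1 r=9: -9+38=29 >25, r--
l=1 r=8: -9+35=26 >25, r--
l=1 r=7: -9+27=18 <25, l++
l=2 r=7: -4+27=23 <25, l++
l=3 r=7: 6+27=33 >25, r--
l=3 r=6: 6+24=30 >25, r--
l=3 r=5: 6+19=25, found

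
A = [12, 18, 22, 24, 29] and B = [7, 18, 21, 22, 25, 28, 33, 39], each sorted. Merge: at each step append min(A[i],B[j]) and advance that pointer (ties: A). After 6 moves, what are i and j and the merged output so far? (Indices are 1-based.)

i=1 j=1: A[i]=12>B[j]=7 take 7, j++
i=1 j=2: A[i]=12<=B[j]=18 take 12, i++
i=2 j=2: A[i]=18<=B[j]=18 take 18, i++
i=3 j=2: A[i]=22>B[j]=18 take 18, j++
i=3 j=3: A[i]=22>B[j]=21 take 21, j++
i=3 j=4: A[i]=22<=B[j]=22 take 22, i++

i=4, j=4, merged so far=[7, 12, 18, 18, 21, 22]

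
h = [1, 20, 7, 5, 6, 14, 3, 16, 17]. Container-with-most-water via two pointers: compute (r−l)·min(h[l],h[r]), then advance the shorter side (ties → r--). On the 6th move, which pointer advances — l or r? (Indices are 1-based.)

r

[1,9] min(1,17)*8=8 best=8 * → l++
[2,9] min(20,17)*7=119 best=119 * → r--
[2,8] min(20,16)*6=96 best=119 → r--
[2,7] min(20,3)*5=15 best=119 → r--
[2,6] min(20,14)*4=56 best=119 → r--
[2,5] min(20,6)*3=18 best=119 → r--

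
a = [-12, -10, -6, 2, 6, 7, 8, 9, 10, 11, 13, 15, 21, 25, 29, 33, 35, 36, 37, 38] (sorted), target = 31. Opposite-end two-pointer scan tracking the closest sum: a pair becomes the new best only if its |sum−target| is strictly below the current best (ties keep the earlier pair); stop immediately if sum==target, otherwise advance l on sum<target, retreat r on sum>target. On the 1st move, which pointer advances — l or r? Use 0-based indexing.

l

[0,19] -12+38=26 d=5 * → l++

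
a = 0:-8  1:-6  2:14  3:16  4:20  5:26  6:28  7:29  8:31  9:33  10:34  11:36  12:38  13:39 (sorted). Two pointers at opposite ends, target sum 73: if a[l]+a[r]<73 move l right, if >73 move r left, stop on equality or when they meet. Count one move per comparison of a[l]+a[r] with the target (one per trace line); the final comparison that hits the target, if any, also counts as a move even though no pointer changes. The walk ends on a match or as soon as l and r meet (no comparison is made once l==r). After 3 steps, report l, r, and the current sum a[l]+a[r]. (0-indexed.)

[0,13] -8+39=31 <73 → l++
[1,13] -6+39=33 <73 → l++
[2,13] 14+39=53 <73 → l++

l=3, r=13, sum=55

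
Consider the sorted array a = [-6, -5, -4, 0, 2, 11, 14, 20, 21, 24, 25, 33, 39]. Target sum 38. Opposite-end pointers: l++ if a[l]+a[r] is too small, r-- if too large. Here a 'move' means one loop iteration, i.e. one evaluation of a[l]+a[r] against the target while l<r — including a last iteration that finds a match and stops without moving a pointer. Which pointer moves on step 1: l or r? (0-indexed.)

l

l=0 r=12: -6+39=33 <38, l++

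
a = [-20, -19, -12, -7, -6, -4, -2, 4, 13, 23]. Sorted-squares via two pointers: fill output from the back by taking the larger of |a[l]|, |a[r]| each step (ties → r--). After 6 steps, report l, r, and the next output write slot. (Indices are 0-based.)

l=4, r=7, next write slot=3

l=0 r=9: |-20|<=|23| out[9]=529, r--
l=0 r=8: |-20|>|13| out[8]=400, l++
l=1 r=8: |-19|>|13| out[7]=361, l++
l=2 r=8: |-12|<=|13| out[6]=169, r--
l=2 r=7: |-12|>|4| out[5]=144, l++
l=3 r=7: |-7|>|4| out[4]=49, l++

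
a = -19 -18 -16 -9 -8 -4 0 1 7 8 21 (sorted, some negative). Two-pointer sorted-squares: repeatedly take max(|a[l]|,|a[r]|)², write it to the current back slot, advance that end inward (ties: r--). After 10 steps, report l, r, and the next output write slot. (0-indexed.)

l=6, r=6, next write slot=0

l=0 r=10: |-19|<=|21| out[10]=441, r--
l=0 r=9: |-19|>|8| out[9]=361, l++
l=1 r=9: |-18|>|8| out[8]=324, l++
l=2 r=9: |-16|>|8| out[7]=256, l++
l=3 r=9: |-9|>|8| out[6]=81, l++
l=4 r=9: |-8|<=|8| out[5]=64, r--
l=4 r=8: |-8|>|7| out[4]=64, l++
l=5 r=8: |-4|<=|7| out[3]=49, r--
l=5 r=7: |-4|>|1| out[2]=16, l++
l=6 r=7: |0|<=|1| out[1]=1, r--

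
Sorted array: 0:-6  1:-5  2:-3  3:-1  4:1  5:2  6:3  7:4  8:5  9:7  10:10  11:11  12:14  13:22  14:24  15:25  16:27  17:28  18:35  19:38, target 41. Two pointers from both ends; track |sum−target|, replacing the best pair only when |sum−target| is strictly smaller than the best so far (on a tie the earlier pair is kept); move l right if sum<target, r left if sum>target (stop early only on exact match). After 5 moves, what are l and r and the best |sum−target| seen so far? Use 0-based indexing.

l=0 r=19: -6+38=32 d=9 *, l++
l=1 r=19: -5+38=33 d=8 *, l++
l=2 r=19: -3+38=35 d=6 *, l++
l=3 r=19: -1+38=37 d=4 *, l++
l=4 r=19: 1+38=39 d=2 *, l++

l=5, r=19, best |Δ|=2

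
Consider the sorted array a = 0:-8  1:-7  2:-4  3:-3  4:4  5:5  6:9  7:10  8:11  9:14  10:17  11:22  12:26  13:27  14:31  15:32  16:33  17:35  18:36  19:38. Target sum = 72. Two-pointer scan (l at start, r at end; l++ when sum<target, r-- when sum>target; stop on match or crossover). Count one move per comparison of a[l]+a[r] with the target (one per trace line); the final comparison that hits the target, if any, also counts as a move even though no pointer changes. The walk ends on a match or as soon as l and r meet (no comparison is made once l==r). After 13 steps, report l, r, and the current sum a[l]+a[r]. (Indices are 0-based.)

[0,19] -8+38=30 <72 → l++
[1,19] -7+38=31 <72 → l++
[2,19] -4+38=34 <72 → l++
[3,19] -3+38=35 <72 → l++
[4,19] 4+38=42 <72 → l++
[5,19] 5+38=43 <72 → l++
[6,19] 9+38=47 <72 → l++
[7,19] 10+38=48 <72 → l++
[8,19] 11+38=49 <72 → l++
[9,19] 14+38=52 <72 → l++
[10,19] 17+38=55 <72 → l++
[11,19] 22+38=60 <72 → l++
[12,19] 26+38=64 <72 → l++

l=13, r=19, sum=65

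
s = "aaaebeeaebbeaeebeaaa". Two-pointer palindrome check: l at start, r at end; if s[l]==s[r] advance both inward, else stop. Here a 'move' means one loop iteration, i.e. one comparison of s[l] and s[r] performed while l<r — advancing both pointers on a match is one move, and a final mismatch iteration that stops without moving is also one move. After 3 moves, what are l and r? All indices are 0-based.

l=3, r=16

[0,19] 'a'=='a' → l++,r--
[1,18] 'a'=='a' → l++,r--
[2,17] 'a'=='a' → l++,r--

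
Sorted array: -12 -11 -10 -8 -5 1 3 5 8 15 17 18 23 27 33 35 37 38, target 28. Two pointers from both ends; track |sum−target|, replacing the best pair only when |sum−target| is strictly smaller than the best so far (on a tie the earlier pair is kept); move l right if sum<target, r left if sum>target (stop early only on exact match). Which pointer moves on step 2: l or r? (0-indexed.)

l

l=0 r=17: -12+38=26 d=2 *, l++
l=1 r=17: -11+38=27 d=1 *, l++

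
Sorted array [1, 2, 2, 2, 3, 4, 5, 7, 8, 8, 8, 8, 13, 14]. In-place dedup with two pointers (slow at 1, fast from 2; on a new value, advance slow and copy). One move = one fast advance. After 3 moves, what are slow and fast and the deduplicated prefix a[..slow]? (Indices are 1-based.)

slow=2, fast=5, prefix=[1, 2]

slow=1 fast=2: a[fast]=2≠a[slow]=1 write a[2]=2, slow++,fast++
slow=2 fast=3: a[fast]=2=a[slow] dup, fast++
slow=2 fast=4: a[fast]=2=a[slow] dup, fast++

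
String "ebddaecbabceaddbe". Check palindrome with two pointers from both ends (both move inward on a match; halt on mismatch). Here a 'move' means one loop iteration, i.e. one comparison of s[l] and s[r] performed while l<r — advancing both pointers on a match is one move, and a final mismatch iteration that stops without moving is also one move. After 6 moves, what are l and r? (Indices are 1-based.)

[1,17] 'e'=='e' → l++,r--
[2,16] 'b'=='b' → l++,r--
[3,15] 'd'=='d' → l++,r--
[4,14] 'd'=='d' → l++,r--
[5,13] 'a'=='a' → l++,r--
[6,12] 'e'=='e' → l++,r--

l=7, r=11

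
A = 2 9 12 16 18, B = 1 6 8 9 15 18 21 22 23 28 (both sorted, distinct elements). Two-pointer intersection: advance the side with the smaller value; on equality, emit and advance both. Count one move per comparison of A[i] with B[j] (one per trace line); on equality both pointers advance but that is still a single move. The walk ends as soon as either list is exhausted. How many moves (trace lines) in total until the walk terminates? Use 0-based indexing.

9 moves

[i=0,j=0] 2>1 → j++
[i=0,j=1] 2<6 → i++
[i=1,j=1] 9>6 → j++
[i=1,j=2] 9>8 → j++
[i=1,j=3] 9==9 emit → i++,j++
[i=2,j=4] 12<15 → i++
[i=3,j=4] 16>15 → j++
[i=3,j=5] 16<18 → i++
[i=4,j=5] 18==18 emit → i++,j++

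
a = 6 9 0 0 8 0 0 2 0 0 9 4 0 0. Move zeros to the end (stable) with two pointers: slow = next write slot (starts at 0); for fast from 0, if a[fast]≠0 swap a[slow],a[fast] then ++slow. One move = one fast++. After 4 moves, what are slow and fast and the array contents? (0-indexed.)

slow=0 fast=0: a[fast]=6≠0 swap→a[0]=6, slow++,fast++
slow=1 fast=1: a[fast]=9≠0 swap→a[1]=9, slow++,fast++
slow=2 fast=2: a[fast]=0, fast++
slow=2 fast=3: a[fast]=0, fast++

slow=2, fast=4, a=[6, 9, 0, 0, 8, 0, 0, 2, 0, 0, 9, 4, 0, 0]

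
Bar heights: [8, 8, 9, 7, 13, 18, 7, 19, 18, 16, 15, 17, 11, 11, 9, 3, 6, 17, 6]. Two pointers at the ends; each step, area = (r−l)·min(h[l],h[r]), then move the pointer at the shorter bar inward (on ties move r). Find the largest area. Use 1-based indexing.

[1,19] min(8,6)*18=108 best=108 * → r--
[1,18] min(8,17)*17=136 best=136 * → l++
[2,18] min(8,17)*16=128 best=136 → l++
[3,18] min(9,17)*15=135 best=136 → l++
[4,18] min(7,17)*14=98 best=136 → l++
[5,18] min(13,17)*13=169 best=169 * → l++
[6,18] min(18,17)*12=204 best=204 * → r--
[6,17] min(18,6)*11=66 best=204 → r--
[6,16] min(18,3)*10=30 best=204 → r--
[6,15] min(18,9)*9=81 best=204 → r--
[6,14] min(18,11)*8=88 best=204 → r--
[6,13] min(18,11)*7=77 best=204 → r--
[6,12] min(18,17)*6=102 best=204 → r--
[6,11] min(18,15)*5=75 best=204 → r--
[6,10] min(18,16)*4=64 best=204 → r--
[6,9] min(18,18)*3=54 best=204 → r--
[6,8] min(18,19)*2=36 best=204 → l++
[7,8] min(7,19)*1=7 best=204 → l++

max area = 204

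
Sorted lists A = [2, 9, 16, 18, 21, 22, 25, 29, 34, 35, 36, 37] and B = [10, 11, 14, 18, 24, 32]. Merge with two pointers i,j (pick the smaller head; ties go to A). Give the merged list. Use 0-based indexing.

i=0 j=0: A[i]=2<=B[j]=10 take 2, i++
i=1 j=0: A[i]=9<=B[j]=10 take 9, i++
i=2 j=0: A[i]=16>B[j]=10 take 10, j++
i=2 j=1: A[i]=16>B[j]=11 take 11, j++
i=2 j=2: A[i]=16>B[j]=14 take 14, j++
i=2 j=3: A[i]=16<=B[j]=18 take 16, i++
i=3 j=3: A[i]=18<=B[j]=18 take 18, i++
i=4 j=3: A[i]=21>B[j]=18 take 18, j++
i=4 j=4: A[i]=21<=B[j]=24 take 21, i++
i=5 j=4: A[i]=22<=B[j]=24 take 22, i++
i=6 j=4: A[i]=25>B[j]=24 take 24, j++
i=6 j=5: A[i]=25<=B[j]=32 take 25, i++
i=7 j=5: A[i]=29<=B[j]=32 take 29, i++
i=8 j=5: A[i]=34>B[j]=32 take 32, j++
i=8 j=6: B done, take A[i]=34, i++
i=9 j=6: B done, take A[i]=35, i++
i=10 j=6: B done, take A[i]=36, i++
i=11 j=6: B done, take A[i]=37, i++

[2, 9, 10, 11, 14, 16, 18, 18, 21, 22, 24, 25, 29, 32, 34, 35, 36, 37]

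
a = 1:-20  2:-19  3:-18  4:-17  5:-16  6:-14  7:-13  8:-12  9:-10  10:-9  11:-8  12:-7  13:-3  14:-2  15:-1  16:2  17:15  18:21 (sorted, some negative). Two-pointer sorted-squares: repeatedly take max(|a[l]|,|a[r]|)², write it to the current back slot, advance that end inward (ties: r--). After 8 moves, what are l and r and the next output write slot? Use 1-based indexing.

l=7, r=16, next write slot=10

l=1 r=18: |-20|<=|21| out[18]=441, r--
l=1 r=17: |-20|>|15| out[17]=400, l++
l=2 r=17: |-19|>|15| out[16]=361, l++
l=3 r=17: |-18|>|15| out[15]=324, l++
l=4 r=17: |-17|>|15| out[14]=289, l++
l=5 r=17: |-16|>|15| out[13]=256, l++
l=6 r=17: |-14|<=|15| out[12]=225, r--
l=6 r=16: |-14|>|2| out[11]=196, l++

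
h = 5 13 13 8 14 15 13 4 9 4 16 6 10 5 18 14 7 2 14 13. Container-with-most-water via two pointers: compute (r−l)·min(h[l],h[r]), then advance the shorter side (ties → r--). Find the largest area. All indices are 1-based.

max area = 234

[1,20] min(5,13)*19=95 best=95 * → l++
[2,20] min(13,13)*18=234 best=234 * → r--
[2,19] min(13,14)*17=221 best=234 → l++
[3,19] min(13,14)*16=208 best=234 → l++
[4,19] min(8,14)*15=120 best=234 → l++
[5,19] min(14,14)*14=196 best=234 → r--
[5,18] min(14,2)*13=26 best=234 → r--
[5,17] min(14,7)*12=84 best=234 → r--
[5,16] min(14,14)*11=154 best=234 → r--
[5,15] min(14,18)*10=140 best=234 → l++
[6,15] min(15,18)*9=135 best=234 → l++
[7,15] min(13,18)*8=104 best=234 → l++
[8,15] min(4,18)*7=28 best=234 → l++
[9,15] min(9,18)*6=54 best=234 → l++
[10,15] min(4,18)*5=20 best=234 → l++
[11,15] min(16,18)*4=64 best=234 → l++
[12,15] min(6,18)*3=18 best=234 → l++
[13,15] min(10,18)*2=20 best=234 → l++
[14,15] min(5,18)*1=5 best=234 → l++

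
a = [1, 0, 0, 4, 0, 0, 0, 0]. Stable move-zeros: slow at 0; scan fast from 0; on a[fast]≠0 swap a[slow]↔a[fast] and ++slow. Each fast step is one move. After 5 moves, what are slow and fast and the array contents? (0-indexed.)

slow=2, fast=5, a=[1, 4, 0, 0, 0, 0, 0, 0]

slow=0 fast=0: a[fast]=1≠0 swap→a[0]=1, slow++,fast++
slow=1 fast=1: a[fast]=0, fast++
slow=1 fast=2: a[fast]=0, fast++
slow=1 fast=3: a[fast]=4≠0 swap→a[1]=4, slow++,fast++
slow=2 fast=4: a[fast]=0, fast++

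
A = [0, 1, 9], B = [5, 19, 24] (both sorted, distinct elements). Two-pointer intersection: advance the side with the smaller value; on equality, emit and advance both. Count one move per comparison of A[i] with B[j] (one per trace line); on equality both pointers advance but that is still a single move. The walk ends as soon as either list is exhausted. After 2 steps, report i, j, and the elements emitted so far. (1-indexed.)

[i=1,j=1] 0<5 → i++
[i=2,j=1] 1<5 → i++

i=3, j=1, emitted=[]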